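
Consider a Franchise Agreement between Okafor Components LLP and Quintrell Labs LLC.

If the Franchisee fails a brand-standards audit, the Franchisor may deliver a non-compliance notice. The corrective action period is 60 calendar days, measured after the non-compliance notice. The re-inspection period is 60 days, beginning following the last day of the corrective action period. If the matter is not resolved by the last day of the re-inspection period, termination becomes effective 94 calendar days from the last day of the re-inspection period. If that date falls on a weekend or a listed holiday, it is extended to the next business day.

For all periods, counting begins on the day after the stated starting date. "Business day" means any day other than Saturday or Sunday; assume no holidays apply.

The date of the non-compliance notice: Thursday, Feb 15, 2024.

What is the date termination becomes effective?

Sep 16, 2024

The last day of the corrective action period: Feb 15, 2024 + 60 days = Apr 15, 2024.
The last day of the re-inspection period: Apr 15, 2024 + 60 days = Jun 14, 2024.
The date termination becomes effective: Jun 14, 2024 + 94 days = Sep 16, 2024. Sep 16, 2024 is a Monday, so no roll-forward applies.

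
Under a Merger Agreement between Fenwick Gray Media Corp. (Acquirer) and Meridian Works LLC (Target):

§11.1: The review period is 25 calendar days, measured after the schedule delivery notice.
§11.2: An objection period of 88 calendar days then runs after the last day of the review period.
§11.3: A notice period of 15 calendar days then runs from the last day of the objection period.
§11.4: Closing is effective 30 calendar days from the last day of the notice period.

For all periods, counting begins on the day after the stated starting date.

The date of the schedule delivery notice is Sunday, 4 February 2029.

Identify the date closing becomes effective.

12 July 2029

The last day of the review period: 25 calendar days after 4 February 2029 is 1 March 2029.
Adding 88 calendar days to 1 March 2029 gives 28 May 2029, which is the last day of the objection period.
The last day of the notice period: 15 calendar days after 28 May 2029 is 12 June 2029.
Adding 30 calendar days to 12 June 2029 gives 12 July 2029, which is the date closing becomes effective.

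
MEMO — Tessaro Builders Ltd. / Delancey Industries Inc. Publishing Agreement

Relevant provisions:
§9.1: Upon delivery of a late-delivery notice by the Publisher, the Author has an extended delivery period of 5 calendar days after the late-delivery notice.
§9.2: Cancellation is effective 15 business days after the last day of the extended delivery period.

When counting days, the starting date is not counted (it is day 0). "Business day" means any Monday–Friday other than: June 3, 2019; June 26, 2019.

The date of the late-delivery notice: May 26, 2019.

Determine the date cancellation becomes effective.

June 24, 2019

Adding 5 calendar days to May 26, 2019 gives May 31, 2019, which is the last day of the extended delivery period.
From Friday, May 31, 2019, 15 business days (Jun 4, Jun 5, Jun 6, Jun 7, …, Jun 20, Jun 21, Jun 24, skipping weekends and the listed holiday on Jun 3) brings us to Monday, June 24, 2019, which is the date cancellation becomes effective.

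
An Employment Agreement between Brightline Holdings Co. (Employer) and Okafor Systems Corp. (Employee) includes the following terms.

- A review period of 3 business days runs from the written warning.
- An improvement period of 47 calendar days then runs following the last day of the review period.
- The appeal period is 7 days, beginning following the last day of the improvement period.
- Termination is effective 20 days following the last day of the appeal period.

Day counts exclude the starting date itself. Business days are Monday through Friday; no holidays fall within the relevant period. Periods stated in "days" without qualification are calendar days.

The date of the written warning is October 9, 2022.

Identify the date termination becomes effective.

The last day of the review period: counting 3 business days from Sunday, October 9, 2022 (Oct 10, Oct 11, Oct 12, skipping weekends) reaches Wednesday, October 12, 2022.
The last day of the improvement period: 47 calendar days after October 12, 2022 is November 28, 2022.
The last day of the appeal period: 7 calendar days after November 28, 2022 is December 5, 2022.
Adding 20 calendar days to December 5, 2022 gives December 25, 2022, which is the date termination becomes effective.

December 25, 2022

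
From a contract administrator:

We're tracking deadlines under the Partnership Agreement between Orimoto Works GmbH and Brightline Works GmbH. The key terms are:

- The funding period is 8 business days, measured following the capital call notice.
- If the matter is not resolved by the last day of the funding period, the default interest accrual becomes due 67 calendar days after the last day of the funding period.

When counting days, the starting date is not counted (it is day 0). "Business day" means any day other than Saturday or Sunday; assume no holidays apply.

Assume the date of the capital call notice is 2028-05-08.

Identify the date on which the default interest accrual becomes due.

2028-07-24

From Monday, 2028-05-08, 8 business days (May 9, May 10, May 11, May 12, May 15, May 16, May 17, May 18, skipping weekends) brings us to Thursday, 2028-05-18, which is the last day of the funding period.
The date on which the default interest accrual becomes due: 2028-05-18 + 67 days = 2028-07-24.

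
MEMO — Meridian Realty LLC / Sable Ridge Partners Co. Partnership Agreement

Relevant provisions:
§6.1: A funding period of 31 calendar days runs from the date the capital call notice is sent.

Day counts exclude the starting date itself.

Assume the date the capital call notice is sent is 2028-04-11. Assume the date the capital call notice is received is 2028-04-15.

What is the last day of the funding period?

2028-05-12

Adding 31 calendar days to 2028-04-11 gives 2028-05-12, which is the last day of the funding period.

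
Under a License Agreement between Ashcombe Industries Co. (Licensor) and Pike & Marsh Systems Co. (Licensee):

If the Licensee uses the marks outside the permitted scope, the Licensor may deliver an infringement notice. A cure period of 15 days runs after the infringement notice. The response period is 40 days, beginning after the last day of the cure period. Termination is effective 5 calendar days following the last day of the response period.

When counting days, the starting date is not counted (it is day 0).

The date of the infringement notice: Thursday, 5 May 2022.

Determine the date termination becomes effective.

The last day of the cure period: 5 May 2022 + 15 days = 20 May 2022.
The last day of the response period: 20 May 2022 + 40 days = 29 June 2022.
Adding 5 calendar days to 29 June 2022 gives 4 July 2022, which is the date termination becomes effective.

4 July 2022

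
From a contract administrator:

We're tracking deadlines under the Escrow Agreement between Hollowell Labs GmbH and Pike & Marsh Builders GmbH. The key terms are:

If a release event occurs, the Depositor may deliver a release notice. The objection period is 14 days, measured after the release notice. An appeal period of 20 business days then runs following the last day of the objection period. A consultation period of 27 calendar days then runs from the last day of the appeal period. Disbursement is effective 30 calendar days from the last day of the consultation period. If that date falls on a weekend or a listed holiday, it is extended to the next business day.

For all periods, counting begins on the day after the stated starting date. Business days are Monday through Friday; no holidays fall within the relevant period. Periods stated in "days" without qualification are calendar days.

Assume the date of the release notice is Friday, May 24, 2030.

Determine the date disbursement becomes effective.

The last day of the objection period: 14 calendar days after May 24, 2030 is Jun 7, 2030.
The last day of the appeal period: 20 business days after Friday, Jun 7, 2030, skipping weekends — Jun 10, Jun 11, Jun 12, Jun 13, …, Jul 3, Jul 4, Jul 5 — lands on Friday, Jul 5, 2030.
The last day of the consultation period: 27 calendar days after Jul 5, 2030 is Aug 1, 2030.
The date disbursement becomes effective: 30 calendar days after Aug 1, 2030 is Aug 31, 2030. That falls on a Saturday, so it rolls to the next business day, Monday, Sep 2, 2030.

Sep 2, 2030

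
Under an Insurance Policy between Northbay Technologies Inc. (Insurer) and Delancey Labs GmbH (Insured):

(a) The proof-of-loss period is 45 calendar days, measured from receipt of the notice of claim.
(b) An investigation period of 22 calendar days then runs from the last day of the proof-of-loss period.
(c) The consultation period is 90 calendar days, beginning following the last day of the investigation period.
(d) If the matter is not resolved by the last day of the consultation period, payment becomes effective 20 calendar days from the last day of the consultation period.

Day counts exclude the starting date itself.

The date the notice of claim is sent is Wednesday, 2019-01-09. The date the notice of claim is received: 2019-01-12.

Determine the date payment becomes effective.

The last day of the proof-of-loss period: 45 calendar days after 2019-01-12 is 2019-02-26.
The last day of the investigation period: 22 calendar days after 2019-02-26 is 2019-03-20.
The last day of the consultation period: 2019-03-20 + 90 days = 2019-06-18.
The date payment becomes effective: 20 calendar days after 2019-06-18 is 2019-07-08.

2019-07-08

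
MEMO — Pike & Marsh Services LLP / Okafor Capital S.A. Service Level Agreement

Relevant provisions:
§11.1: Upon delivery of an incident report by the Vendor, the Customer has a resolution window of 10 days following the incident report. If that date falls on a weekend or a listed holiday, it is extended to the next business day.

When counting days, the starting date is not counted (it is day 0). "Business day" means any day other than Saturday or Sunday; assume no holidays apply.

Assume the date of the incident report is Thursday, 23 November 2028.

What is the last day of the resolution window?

4 December 2028

The last day of the resolution window: 23 November 2028 + 10 days = 3 December 2028. That falls on a Sunday, so it rolls to the next business day, Monday, 4 December 2028.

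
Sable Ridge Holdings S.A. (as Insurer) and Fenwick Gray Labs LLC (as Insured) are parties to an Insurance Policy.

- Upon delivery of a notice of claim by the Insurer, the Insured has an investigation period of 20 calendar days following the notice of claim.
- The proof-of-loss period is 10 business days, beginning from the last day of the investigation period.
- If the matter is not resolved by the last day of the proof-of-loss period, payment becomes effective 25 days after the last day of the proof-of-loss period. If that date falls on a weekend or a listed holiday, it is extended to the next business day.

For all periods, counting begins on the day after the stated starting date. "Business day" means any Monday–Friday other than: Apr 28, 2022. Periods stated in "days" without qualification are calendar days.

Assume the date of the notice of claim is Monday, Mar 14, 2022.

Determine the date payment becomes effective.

Adding 20 calendar days to Mar 14, 2022 gives Apr 3, 2022, which is the last day of the investigation period.
The last day of the proof-of-loss period: 10 business days after Sunday, Apr 3, 2022, skipping weekends — Apr 4, Apr 5, Apr 6, Apr 7, Apr 8, Apr 11, Apr 12, Apr 13, Apr 14, Apr 15 — lands on Friday, Apr 15, 2022.
The date payment becomes effective: Apr 15, 2022 + 25 days = May 10, 2022. May 10, 2022 is a Tuesday and is not a listed holiday, so no roll-forward applies.

May 10, 2022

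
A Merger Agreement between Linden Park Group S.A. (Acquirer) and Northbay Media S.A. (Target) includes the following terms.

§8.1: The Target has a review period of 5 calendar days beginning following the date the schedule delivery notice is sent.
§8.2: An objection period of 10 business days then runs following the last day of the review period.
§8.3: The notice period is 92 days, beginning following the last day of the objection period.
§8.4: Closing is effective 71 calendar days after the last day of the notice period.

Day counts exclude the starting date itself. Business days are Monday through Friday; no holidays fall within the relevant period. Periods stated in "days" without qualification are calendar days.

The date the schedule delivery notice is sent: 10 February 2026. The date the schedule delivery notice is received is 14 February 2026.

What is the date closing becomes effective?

9 August 2026

The last day of the review period: 5 calendar days after 10 February 2026 is 15 February 2026.
From Sunday, 15 February 2026, 10 business days (Feb 16, Feb 17, Feb 18, Feb 19, Feb 20, Feb 23, Feb 24, Feb 25, Feb 26, Feb 27, skipping weekends) brings us to Friday, 27 February 2026, which is the last day of the objection period.
Adding 92 calendar days to 27 February 2026 gives 30 May 2026, which is the last day of the notice period.
Adding 71 calendar days to 30 May 2026 gives 9 August 2026, which is the date closing becomes effective.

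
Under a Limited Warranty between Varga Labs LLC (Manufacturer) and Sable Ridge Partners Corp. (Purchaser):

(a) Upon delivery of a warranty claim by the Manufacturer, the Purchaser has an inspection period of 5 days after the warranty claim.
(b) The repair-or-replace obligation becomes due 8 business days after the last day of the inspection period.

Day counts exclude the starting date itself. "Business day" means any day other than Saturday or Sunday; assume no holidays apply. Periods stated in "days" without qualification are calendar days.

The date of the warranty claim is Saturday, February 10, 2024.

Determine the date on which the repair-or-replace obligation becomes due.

February 27, 2024

Adding 5 calendar days to February 10, 2024 gives February 15, 2024, which is the last day of the inspection period.
The date on which the repair-or-replace obligation becomes due: counting 8 business days from Thursday, February 15, 2024 (Feb 16, Feb 19, Feb 20, Feb 21, Feb 22, Feb 23, Feb 26, Feb 27, skipping weekends) reaches Tuesday, February 27, 2024.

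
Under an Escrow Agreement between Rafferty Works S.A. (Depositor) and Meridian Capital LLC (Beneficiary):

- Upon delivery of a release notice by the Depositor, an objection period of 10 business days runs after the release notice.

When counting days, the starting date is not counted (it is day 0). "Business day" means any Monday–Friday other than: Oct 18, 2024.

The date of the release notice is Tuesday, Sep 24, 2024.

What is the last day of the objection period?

Oct 8, 2024

The last day of the objection period: 10 business days after Tuesday, Sep 24, 2024, skipping weekends — Sep 25, Sep 26, Sep 27, Sep 30, Oct 1, Oct 2, Oct 3, Oct 4, Oct 7, Oct 8 — lands on Tuesday, Oct 8, 2024.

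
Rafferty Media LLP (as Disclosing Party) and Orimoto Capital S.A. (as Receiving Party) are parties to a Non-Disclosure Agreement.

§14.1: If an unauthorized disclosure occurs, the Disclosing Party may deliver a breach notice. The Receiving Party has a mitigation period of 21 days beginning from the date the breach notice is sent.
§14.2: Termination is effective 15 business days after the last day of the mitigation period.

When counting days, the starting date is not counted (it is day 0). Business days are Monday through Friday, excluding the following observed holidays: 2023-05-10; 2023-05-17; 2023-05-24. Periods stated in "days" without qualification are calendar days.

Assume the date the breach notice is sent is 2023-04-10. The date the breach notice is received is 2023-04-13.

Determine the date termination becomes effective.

The last day of the mitigation period: 21 calendar days after 2023-04-10 is 2023-05-01.
The date termination becomes effective: counting 15 business days from Monday, 2023-05-01 (May 2, May 3, May 4, May 5, …, May 22, May 23, May 25, skipping weekends and the listed holidays on May 10, May 17, May 24) reaches Thursday, 2023-05-25.

2023-05-25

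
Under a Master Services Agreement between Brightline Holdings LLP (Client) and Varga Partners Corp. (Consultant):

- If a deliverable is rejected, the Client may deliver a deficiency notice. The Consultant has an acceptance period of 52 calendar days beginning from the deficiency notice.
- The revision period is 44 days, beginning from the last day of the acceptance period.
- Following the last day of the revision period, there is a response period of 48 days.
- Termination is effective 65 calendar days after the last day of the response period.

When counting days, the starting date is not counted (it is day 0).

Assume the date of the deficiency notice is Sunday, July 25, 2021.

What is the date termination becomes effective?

February 19, 2022

The last day of the acceptance period: July 25, 2021 + 52 days = September 15, 2021.
Adding 44 calendar days to September 15, 2021 gives October 29, 2021, which is the last day of the revision period.
The last day of the response period: October 29, 2021 + 48 days = December 16, 2021.
The date termination becomes effective: 65 calendar days after December 16, 2021 is February 19, 2022.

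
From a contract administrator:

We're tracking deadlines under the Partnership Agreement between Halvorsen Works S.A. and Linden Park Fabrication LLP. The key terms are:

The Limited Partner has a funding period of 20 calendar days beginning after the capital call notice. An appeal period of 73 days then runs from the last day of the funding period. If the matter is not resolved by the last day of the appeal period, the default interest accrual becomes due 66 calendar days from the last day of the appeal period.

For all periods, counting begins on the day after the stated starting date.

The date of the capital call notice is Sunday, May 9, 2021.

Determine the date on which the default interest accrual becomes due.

The last day of the funding period: 20 calendar days after May 9, 2021 is May 29, 2021.
Adding 73 calendar days to May 29, 2021 gives August 10, 2021, which is the last day of the appeal period.
The date on which the default interest accrual becomes due: August 10, 2021 + 66 days = October 15, 2021.

October 15, 2021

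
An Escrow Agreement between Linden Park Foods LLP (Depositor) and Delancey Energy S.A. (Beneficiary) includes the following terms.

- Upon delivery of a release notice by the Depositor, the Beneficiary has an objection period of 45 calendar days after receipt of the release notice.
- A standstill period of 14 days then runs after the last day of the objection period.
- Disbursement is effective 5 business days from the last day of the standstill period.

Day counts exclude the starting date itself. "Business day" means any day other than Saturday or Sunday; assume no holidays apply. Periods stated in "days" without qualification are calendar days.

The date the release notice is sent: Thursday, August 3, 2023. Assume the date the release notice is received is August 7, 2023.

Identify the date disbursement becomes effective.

October 12, 2023

The last day of the objection period: 45 calendar days after August 7, 2023 is September 21, 2023.
Adding 14 calendar days to September 21, 2023 gives October 5, 2023, which is the last day of the standstill period.
From Thursday, October 5, 2023, 5 business days (Oct 6, Oct 9, Oct 10, Oct 11, Oct 12, skipping weekends) brings us to Thursday, October 12, 2023, which is the date disbursement becomes effective.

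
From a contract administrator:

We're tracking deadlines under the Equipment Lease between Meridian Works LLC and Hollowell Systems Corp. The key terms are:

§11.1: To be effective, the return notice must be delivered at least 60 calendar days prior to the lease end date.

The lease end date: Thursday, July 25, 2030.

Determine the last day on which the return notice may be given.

Counting back 60 calendar days from July 25, 2030 gives May 26, 2030.

May 26, 2030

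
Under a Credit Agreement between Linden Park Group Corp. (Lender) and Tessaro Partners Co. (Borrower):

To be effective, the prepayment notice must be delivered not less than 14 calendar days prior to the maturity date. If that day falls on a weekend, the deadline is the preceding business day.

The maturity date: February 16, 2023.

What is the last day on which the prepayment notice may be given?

Counting back 14 calendar days from February 16, 2023 gives February 2, 2023. That is a Thursday, so no adjustment is needed.

February 2, 2023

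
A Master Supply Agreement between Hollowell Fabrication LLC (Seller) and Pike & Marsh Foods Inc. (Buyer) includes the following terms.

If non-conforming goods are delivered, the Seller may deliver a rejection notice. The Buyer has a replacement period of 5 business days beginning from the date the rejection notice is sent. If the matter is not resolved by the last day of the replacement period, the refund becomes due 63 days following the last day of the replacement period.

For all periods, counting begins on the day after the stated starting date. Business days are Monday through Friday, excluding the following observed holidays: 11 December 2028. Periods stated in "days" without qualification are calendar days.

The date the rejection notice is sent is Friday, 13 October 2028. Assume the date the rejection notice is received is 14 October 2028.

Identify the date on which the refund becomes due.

22 December 2028

From Friday, 13 October 2028, 5 business days (Oct 16, Oct 17, Oct 18, Oct 19, Oct 20, skipping weekends) brings us to Friday, 20 October 2028, which is the last day of the replacement period.
The date on which the refund becomes due: 63 calendar days after 20 October 2028 is 22 December 2028.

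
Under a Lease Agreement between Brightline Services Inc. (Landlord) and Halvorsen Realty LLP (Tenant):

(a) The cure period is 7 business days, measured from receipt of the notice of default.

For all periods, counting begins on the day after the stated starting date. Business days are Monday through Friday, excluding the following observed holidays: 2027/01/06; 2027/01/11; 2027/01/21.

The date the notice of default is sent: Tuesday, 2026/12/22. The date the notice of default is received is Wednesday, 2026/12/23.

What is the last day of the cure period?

2027/01/01

From Wednesday, 2026/12/23, 7 business days (Dec 24, Dec 25, Dec 28, Dec 29, Dec 30, Dec 31, Jan 1, skipping weekends) brings us to Friday, 2027/01/01, which is the last day of the cure period.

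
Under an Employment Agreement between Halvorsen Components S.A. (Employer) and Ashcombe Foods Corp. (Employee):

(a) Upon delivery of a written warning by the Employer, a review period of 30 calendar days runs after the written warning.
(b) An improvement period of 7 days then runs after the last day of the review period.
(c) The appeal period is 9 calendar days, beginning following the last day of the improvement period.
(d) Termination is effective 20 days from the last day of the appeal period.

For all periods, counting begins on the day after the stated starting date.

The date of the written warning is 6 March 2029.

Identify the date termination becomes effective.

Adding 30 calendar days to 6 March 2029 gives 5 April 2029, which is the last day of the review period.
The last day of the improvement period: 5 April 2029 + 7 days = 12 April 2029.
The last day of the appeal period: 12 April 2029 + 9 days = 21 April 2029.
Adding 20 calendar days to 21 April 2029 gives 11 May 2029, which is the date termination becomes effective.

11 May 2029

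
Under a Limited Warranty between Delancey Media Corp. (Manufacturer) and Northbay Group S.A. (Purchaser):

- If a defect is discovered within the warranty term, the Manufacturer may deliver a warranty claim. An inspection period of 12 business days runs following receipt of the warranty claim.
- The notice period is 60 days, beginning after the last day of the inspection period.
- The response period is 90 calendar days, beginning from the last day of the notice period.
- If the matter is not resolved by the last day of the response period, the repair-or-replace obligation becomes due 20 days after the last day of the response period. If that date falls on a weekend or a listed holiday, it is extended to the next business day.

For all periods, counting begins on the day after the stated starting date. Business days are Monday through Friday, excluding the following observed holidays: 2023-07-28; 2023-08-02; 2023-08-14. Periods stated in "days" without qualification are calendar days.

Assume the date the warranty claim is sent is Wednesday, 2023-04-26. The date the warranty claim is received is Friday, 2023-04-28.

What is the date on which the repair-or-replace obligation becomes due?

2023-11-02

The last day of the inspection period: counting 12 business days from Friday, 2023-04-28 (May 1, May 2, May 3, May 4, …, May 12, May 15, May 16, skipping weekends) reaches Tuesday, 2023-05-16.
The last day of the notice period: 60 calendar days after 2023-05-16 is 2023-07-15.
The last day of the response period: 90 calendar days after 2023-07-15 is 2023-10-13.
Adding 20 calendar days to 2023-10-13 gives 2023-11-02, which is the date on which the repair-or-replace obligation becomes due. 2023-11-02 is a Thursday and is not a listed holiday, so no roll-forward applies.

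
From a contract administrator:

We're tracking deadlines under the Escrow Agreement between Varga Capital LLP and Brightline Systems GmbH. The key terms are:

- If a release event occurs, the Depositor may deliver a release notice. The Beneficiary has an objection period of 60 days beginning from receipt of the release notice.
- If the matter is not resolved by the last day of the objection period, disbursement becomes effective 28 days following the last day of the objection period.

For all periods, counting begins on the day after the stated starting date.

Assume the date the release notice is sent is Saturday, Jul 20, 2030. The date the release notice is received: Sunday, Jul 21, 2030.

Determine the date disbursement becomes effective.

The last day of the objection period: 60 calendar days after Jul 21, 2030 is Sep 19, 2030.
The date disbursement becomes effective: Sep 19, 2030 + 28 days = Oct 17, 2030.

Oct 17, 2030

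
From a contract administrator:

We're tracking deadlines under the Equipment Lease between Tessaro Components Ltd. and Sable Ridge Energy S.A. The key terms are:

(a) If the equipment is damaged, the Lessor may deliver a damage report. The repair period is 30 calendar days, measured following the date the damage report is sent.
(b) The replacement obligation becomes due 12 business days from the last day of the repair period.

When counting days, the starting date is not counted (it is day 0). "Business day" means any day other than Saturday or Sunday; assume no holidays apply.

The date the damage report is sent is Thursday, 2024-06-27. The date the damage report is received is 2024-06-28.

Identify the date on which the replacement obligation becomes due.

2024-08-13

The last day of the repair period: 30 calendar days after 2024-06-27 is 2024-07-27.
From Saturday, 2024-07-27, 12 business days (Jul 29, Jul 30, Jul 31, Aug 1, …, Aug 9, Aug 12, Aug 13, skipping weekends) brings us to Tuesday, 2024-08-13, which is the date on which the replacement obligation becomes due.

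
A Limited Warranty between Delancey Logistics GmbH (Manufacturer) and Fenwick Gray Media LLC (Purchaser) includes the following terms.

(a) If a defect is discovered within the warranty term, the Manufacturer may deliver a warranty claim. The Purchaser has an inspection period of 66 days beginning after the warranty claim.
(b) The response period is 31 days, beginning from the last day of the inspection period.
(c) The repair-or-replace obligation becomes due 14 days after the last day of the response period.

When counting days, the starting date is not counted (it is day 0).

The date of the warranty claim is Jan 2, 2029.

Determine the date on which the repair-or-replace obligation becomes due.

The last day of the inspection period: 66 calendar days after Jan 2, 2029 is Mar 9, 2029.
The last day of the response period: 31 calendar days after Mar 9, 2029 is Apr 9, 2029.
The date on which the repair-or-replace obligation becomes due: Apr 9, 2029 + 14 days = Apr 23, 2029.

Apr 23, 2029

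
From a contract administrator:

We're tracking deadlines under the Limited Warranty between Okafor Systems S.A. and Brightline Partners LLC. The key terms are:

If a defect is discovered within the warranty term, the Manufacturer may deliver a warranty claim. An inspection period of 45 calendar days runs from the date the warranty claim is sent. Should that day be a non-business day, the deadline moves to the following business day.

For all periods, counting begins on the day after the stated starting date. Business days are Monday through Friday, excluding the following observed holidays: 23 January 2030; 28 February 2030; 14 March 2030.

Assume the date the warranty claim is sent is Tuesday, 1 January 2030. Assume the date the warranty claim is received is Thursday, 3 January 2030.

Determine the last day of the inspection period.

The last day of the inspection period: 45 calendar days after 1 January 2030 is 15 February 2030. 15 February 2030 is a Friday and is not a listed holiday, so no roll-forward applies.

15 February 2030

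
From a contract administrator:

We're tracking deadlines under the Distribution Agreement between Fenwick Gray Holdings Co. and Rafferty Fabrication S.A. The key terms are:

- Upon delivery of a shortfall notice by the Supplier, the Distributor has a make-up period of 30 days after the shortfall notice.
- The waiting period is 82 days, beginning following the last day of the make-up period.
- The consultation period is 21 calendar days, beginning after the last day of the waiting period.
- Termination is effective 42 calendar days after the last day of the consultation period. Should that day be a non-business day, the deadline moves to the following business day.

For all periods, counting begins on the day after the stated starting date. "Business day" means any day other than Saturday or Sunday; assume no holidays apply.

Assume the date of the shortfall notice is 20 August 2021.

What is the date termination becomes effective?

The last day of the make-up period: 20 August 2021 + 30 days = 19 September 2021.
The last day of the waiting period: 19 September 2021 + 82 days = 10 December 2021.
The last day of the consultation period: 21 calendar days after 10 December 2021 is 31 December 2021.
The date termination becomes effective: 31 December 2021 + 42 days = 11 February 2022. 11 February 2022 is a Friday, so no roll-forward applies.

11 February 2022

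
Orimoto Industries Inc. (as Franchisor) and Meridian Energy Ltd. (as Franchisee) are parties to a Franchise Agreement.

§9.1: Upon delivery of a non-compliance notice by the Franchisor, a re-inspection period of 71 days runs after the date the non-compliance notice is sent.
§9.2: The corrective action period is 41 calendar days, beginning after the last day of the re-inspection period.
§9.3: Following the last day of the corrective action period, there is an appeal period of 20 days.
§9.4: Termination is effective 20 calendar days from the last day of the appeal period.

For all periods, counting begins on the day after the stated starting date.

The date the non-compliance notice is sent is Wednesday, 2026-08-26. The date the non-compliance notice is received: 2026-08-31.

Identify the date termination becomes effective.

The last day of the re-inspection period: 71 calendar days after 2026-08-26 is 2026-11-05.
Adding 41 calendar days to 2026-11-05 gives 2026-12-16, which is the last day of the corrective action period.
The last day of the appeal period: 20 calendar days after 2026-12-16 is 2027-01-05.
The date termination becomes effective: 2027-01-05 + 20 days = 2027-01-25.

2027-01-25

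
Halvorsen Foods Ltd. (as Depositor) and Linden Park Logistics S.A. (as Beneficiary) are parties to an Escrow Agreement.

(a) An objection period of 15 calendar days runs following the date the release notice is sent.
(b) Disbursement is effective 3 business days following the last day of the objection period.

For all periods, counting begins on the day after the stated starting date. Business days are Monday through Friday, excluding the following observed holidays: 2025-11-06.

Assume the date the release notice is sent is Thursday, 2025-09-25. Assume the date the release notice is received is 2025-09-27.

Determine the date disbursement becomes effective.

2025-10-15

The last day of the objection period: 15 calendar days after 2025-09-25 is 2025-10-10.
The date disbursement becomes effective: counting 3 business days from Friday, 2025-10-10 (Oct 13, Oct 14, Oct 15, skipping weekends) reaches Wednesday, 2025-10-15.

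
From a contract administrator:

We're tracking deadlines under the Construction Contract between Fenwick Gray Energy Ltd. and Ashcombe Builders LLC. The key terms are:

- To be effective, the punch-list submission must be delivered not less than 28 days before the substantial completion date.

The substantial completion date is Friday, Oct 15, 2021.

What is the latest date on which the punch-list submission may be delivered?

Oct 15, 2021 minus 28 days is Sep 17, 2021.

Sep 17, 2021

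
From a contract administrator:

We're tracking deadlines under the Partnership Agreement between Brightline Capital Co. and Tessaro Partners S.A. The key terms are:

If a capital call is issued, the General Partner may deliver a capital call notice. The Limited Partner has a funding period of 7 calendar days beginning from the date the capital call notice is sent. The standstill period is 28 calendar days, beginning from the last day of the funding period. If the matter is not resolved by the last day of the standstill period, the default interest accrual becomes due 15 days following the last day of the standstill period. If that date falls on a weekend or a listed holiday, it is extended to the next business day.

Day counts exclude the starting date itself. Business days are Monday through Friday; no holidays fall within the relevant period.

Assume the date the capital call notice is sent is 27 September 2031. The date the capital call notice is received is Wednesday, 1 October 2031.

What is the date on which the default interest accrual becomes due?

17 November 2031

Adding 7 calendar days to 27 September 2031 gives 4 October 2031, which is the last day of the funding period.
Adding 28 calendar days to 4 October 2031 gives 1 November 2031, which is the last day of the standstill period.
The date on which the default interest accrual becomes due: 15 calendar days after 1 November 2031 is 16 November 2031. That falls on a Sunday, so it rolls to the next business day, Monday, 17 November 2031.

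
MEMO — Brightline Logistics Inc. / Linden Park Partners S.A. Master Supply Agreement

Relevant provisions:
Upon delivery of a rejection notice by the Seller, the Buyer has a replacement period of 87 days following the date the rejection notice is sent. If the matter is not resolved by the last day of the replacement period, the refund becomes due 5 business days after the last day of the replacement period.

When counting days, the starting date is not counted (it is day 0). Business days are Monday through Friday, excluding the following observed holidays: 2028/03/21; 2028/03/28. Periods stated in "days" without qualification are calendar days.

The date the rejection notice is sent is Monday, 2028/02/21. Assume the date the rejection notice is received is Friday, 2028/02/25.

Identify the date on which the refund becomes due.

2028/05/25

The last day of the replacement period: 2028/02/21 + 87 days = 2028/05/18.
The date on which the refund becomes due: counting 5 business days from Thursday, 2028/05/18 (May 19, May 22, May 23, May 24, May 25, skipping weekends) reaches Thursday, 2028/05/25.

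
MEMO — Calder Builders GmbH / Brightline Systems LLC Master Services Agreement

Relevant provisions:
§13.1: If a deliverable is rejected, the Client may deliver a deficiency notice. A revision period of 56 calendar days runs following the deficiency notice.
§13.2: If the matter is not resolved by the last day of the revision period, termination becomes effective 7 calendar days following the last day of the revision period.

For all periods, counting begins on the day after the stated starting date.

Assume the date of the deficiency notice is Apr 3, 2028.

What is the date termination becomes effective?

Adding 56 calendar days to Apr 3, 2028 gives May 29, 2028, which is the last day of the revision period.
The date termination becomes effective: 7 calendar days after May 29, 2028 is Jun 5, 2028.

Jun 5, 2028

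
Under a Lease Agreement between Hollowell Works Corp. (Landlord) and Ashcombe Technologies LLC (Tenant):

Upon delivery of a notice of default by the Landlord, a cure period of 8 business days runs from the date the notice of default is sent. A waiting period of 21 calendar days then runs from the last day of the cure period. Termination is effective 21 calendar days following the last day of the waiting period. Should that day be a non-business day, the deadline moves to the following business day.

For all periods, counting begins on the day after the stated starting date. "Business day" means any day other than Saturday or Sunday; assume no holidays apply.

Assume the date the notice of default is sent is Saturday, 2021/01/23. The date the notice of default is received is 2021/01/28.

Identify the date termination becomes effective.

2021/03/17

The last day of the cure period: counting 8 business days from Saturday, 2021/01/23 (Jan 25, Jan 26, Jan 27, Jan 28, Jan 29, Feb 1, Feb 2, Feb 3, skipping weekends) reaches Wednesday, 2021/02/03.
Adding 21 calendar days to 2021/02/03 gives 2021/02/24, which is the last day of the waiting period.
Adding 21 calendar days to 2021/02/24 gives 2021/03/17, which is the date termination becomes effective. 2021/03/17 is a Wednesday, so no roll-forward applies.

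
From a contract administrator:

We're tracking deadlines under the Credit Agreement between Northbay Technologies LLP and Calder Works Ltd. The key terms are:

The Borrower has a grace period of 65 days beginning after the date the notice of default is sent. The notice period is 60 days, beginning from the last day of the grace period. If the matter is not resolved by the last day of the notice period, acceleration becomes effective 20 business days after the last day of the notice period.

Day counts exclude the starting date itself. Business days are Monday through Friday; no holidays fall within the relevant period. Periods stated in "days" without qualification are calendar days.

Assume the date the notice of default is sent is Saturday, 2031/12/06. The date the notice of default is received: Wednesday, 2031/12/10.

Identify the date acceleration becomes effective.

2032/05/07

The last day of the grace period: 2031/12/06 + 65 days = 2032/02/09.
Adding 60 calendar days to 2032/02/09 gives 2032/04/09, which is the last day of the notice period.
The date acceleration becomes effective: counting 20 business days from Friday, 2032/04/09 (Apr 12, Apr 13, Apr 14, Apr 15, …, May 5, May 6, May 7, skipping weekends) reaches Friday, 2032/05/07.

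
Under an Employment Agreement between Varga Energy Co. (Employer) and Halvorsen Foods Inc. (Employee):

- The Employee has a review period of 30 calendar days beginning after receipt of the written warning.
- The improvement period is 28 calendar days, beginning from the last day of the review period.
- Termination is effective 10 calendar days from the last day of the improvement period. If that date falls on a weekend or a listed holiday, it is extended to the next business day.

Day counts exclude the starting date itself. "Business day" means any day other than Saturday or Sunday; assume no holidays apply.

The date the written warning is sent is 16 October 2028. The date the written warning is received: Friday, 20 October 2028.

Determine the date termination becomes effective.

27 December 2028

Adding 30 calendar days to 20 October 2028 gives 19 November 2028, which is the last day of the review period.
The last day of the improvement period: 19 November 2028 + 28 days = 17 December 2028.
The date termination becomes effective: 10 calendar days after 17 December 2028 is 27 December 2028. 27 December 2028 is a Wednesday, so no roll-forward applies.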